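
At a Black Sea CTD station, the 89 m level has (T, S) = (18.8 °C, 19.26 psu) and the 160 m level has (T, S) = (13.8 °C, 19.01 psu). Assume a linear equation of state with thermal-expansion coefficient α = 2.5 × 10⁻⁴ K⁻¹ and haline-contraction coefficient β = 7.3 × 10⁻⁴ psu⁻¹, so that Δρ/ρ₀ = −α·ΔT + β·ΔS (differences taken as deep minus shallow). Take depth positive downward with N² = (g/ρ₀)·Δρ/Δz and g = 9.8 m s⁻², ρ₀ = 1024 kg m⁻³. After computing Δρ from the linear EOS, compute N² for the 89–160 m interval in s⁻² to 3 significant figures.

ΔT = -5.0 K, ΔS = -0.25 psu (deep − shallow).
Δρ/ρ₀ = −αΔT + βΔS = 1.25 × 10⁻³ − 1.825 × 10⁻⁴ = 1.0675 × 10⁻³, so Δρ ≈ 1.093 kg m⁻³.
N² = (g/ρ₀)·Δρ/Δz = g·(Δρ/ρ₀)/Δz = 9.8 × 1.0675 × 10⁻³ / 71 = 1.4735 × 10⁻⁴ s⁻² ≈ 1.47 × 10⁻⁴ s⁻².

1.47 × 10⁻⁴ s⁻²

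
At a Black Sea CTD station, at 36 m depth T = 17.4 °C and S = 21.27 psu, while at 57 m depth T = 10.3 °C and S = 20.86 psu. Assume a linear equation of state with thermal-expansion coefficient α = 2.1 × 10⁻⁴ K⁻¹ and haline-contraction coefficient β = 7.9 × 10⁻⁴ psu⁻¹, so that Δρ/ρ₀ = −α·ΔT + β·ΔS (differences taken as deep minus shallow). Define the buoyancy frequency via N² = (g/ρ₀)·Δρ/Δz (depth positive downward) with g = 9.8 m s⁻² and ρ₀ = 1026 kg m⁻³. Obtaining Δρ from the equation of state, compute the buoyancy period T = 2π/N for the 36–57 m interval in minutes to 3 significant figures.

ΔT = -7.1 K, ΔS = -0.41 psu (deep − shallow).
Δρ/ρ₀ = −αΔT + βΔS = 1.491 × 10⁻³ − 3.239 × 10⁻⁴ = 1.1671 × 10⁻³, so Δρ ≈ 1.197 kg m⁻³.
N² = (g/ρ₀)·Δρ/Δz = g·(Δρ/ρ₀)/Δz = 9.8 × 1.1671 × 10⁻³ / 21 = 5.4465 × 10⁻⁴ s⁻².
N = √(5.4465 × 10⁻⁴) = 0.023338 rad s⁻¹ → T = 2π/N = 269.23 s = 4.4872 min ≈ 4.49 min.

4.49 min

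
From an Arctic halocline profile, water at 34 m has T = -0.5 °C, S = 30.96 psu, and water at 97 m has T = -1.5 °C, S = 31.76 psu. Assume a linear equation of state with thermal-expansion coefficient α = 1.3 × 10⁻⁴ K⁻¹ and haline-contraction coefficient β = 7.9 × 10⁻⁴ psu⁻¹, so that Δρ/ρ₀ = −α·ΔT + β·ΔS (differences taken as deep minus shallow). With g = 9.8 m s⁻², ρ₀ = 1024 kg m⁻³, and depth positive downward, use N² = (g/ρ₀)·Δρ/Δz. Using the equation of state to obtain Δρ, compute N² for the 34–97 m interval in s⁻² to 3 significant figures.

1.19 × 10⁻⁴ s⁻²

ΔT = -1.0 K, ΔS = +0.80 psu (deep − shallow).
Δρ/ρ₀ = −αΔT + βΔS = 1.30 × 10⁻⁴ + 6.32 × 10⁻⁴ = 7.62 × 10⁻⁴, so Δρ ≈ 0.7803 kg m⁻³.
N² = (g/ρ₀)·Δρ/Δz = g·(Δρ/ρ₀)/Δz = 9.8 × 7.62 × 10⁻⁴ / 63 = 1.1853 × 10⁻⁴ s⁻² ≈ 1.19 × 10⁻⁴ s⁻².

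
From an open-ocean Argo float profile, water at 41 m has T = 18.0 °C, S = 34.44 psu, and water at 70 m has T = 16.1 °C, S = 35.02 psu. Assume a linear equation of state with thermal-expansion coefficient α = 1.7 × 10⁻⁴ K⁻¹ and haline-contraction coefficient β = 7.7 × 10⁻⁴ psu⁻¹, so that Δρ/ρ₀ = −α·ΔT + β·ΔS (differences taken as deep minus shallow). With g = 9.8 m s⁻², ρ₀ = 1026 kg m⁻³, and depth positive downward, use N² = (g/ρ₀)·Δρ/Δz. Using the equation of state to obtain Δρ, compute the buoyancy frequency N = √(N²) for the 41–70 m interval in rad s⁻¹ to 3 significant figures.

0.0161 rad s⁻¹

ΔT = -1.9 K, ΔS = +0.58 psu (deep − shallow).
Δρ/ρ₀ = −αΔT + βΔS = 3.23 × 10⁻⁴ + 4.466 × 10⁻⁴ = 7.696 × 10⁻⁴, so Δρ ≈ 0.7896 kg m⁻³.
N² = (g/ρ₀)·Δρ/Δz = g·(Δρ/ρ₀)/Δz = 9.8 × 7.696 × 10⁻⁴ / 29 = 2.6007 × 10⁻⁴ s⁻².
N = √(2.6007 × 10⁻⁴) = 0.016127 rad s⁻¹ ≈ 0.0161 rad s⁻¹.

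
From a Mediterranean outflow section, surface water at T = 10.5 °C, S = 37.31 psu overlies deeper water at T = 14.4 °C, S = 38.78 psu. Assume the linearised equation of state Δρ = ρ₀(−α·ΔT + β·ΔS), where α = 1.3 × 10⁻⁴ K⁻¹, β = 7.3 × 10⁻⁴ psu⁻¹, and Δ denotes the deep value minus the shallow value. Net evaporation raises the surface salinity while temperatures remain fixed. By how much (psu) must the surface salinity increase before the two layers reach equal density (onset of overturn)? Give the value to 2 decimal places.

Neutral buoyancy requires −α(T_deep − T_surf) + β(S_deep − S_surf′) = 0.
S_surf′ = S_deep − (α/β)·ΔT = 38.78 − (1.3 × 10⁻⁴/7.3 × 10⁻⁴)·(+3.9) = 38.0855 psu.
Increase required: 38.0855 − 37.31 = 0.7755 psu.

0.78 psu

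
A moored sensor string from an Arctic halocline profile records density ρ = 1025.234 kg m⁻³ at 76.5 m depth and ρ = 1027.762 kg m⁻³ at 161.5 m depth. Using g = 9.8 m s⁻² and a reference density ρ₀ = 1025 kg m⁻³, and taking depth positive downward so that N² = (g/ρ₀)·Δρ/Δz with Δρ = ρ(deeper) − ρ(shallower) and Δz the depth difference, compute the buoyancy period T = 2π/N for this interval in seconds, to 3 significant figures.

373 s

Δρ = 1027.762 − 1025.234 = 2.528 kg m⁻³ over Δz = 161.5 − 76.5 = 85 m.
N² = (9.8/1025) × (2.528/85) = 2.8435 × 10⁻⁴ s⁻².
N = √(2.8435 × 10⁻⁴) = 0.016863 rad s⁻¹, so T = 2π/N = 372.60 s ≈ 373 s.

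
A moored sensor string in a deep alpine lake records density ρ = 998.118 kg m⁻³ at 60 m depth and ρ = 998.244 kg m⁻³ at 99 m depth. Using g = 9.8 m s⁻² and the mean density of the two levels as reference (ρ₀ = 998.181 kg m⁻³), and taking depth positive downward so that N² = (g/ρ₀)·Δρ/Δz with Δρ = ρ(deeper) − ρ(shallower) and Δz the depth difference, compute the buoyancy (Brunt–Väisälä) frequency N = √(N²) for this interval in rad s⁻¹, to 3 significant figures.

5.63 × 10⁻³ rad s⁻¹

Δρ = 998.244 − 998.118 = 0.126 kg m⁻³ over Δz = 99 − 60 = 39 m.
N² = (9.8/998.181) × (0.126/39) = 3.1719 × 10⁻⁵ s⁻².
N = √(3.1719 × 10⁻⁵) = 5.6320 × 10⁻³ rad s⁻¹ ≈ 5.63 × 10⁻³ rad s⁻¹.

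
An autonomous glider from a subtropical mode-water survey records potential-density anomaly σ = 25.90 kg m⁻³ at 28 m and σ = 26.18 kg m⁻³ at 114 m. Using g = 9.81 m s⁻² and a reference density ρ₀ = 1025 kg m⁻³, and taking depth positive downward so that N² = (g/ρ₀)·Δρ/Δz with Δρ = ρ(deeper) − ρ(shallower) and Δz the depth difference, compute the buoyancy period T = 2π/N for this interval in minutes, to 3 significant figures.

18.8 min

Δρ = 1026.18 − 1025.90 = 0.28 kg m⁻³ over Δz = 114 − 28 = 86 m.
N² = (9.81/1025) × (0.28/86) = 3.1161 × 10⁻⁵ s⁻².
N = √(3.1161 × 10⁻⁵) = 5.5822 × 10⁻³ rad s⁻¹, so T = 2π/N = 1.1256 × 10³ s = 18.760 min ≈ 18.8 min.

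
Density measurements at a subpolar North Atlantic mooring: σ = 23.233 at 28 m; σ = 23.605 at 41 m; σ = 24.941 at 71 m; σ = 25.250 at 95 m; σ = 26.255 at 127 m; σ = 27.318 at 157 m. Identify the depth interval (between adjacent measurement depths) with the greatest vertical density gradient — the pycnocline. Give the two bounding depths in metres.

Compute the density gradient over each adjacent pair:
  28–41 m: Δρ/Δz = 0.372/13 = 0.029 kg m⁻⁴
  41–71 m: Δρ/Δz = 1.336/30 = 0.045 kg m⁻⁴
  71–95 m: Δρ/Δz = 0.309/24 = 0.013 kg m⁻⁴
  95–127 m: Δρ/Δz = 1.005/32 = 0.031 kg m⁻⁴
  127–157 m: Δρ/Δz = 1.063/30 = 0.035 kg m⁻⁴
The largest gradient is in the 41–71 m interval — the pycnocline.

41–71 m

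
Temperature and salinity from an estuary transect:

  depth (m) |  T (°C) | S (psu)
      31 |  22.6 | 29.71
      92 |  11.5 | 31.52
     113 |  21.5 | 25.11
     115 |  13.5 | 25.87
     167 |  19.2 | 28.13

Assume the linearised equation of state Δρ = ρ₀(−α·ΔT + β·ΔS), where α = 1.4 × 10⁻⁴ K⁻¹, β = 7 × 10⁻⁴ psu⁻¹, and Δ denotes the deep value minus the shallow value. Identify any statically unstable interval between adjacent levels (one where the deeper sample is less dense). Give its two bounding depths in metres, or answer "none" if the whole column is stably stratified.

92–113 m

Evaluate Δρ/ρ₀ = −αΔT + βΔS across each adjacent pair:
  31–92 m: −αΔT+βΔS = −(1.4 × 10⁻⁴)(-11.1)+(7 × 10⁻⁴)(+1.81) = 2.8 × 10⁻³ → stable
  92–113 m: −αΔT+βΔS = −(1.4 × 10⁻⁴)(+10.0)+(7 × 10⁻⁴)(-6.41) = -5.9 × 10⁻³ → UNSTABLE
  113–115 m: −αΔT+βΔS = −(1.4 × 10⁻⁴)(-8.0)+(7 × 10⁻⁴)(+0.76) = 1.7 × 10⁻³ → stable
  115–167 m: −αΔT+βΔS = −(1.4 × 10⁻⁴)(+5.7)+(7 × 10⁻⁴)(+2.26) = 7.8 × 10⁻⁴ → stable
The 92–113 m interval has Δρ < 0: lighter water underlies denser water.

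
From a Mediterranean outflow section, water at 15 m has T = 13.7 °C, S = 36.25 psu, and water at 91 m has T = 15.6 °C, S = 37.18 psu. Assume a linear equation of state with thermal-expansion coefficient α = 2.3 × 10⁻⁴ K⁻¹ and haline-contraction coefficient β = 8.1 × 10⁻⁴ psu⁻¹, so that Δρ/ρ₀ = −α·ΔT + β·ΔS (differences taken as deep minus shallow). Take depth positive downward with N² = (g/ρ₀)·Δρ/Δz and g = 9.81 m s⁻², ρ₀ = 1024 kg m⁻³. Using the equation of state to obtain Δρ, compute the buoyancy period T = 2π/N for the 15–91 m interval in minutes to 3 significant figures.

16.4 min

ΔT = +1.9 K, ΔS = +0.93 psu (deep − shallow).
Δρ/ρ₀ = −αΔT + βΔS = -4.37 × 10⁻⁴ + 7.533 × 10⁻⁴ = 3.163 × 10⁻⁴, so Δρ ≈ 0.3239 kg m⁻³.
N² = (g/ρ₀)·Δρ/Δz = g·(Δρ/ρ₀)/Δz = 9.81 × 3.163 × 10⁻⁴ / 76 = 4.0828 × 10⁻⁵ s⁻².
N = √(4.0828 × 10⁻⁵) = 6.3897 × 10⁻³ rad s⁻¹ → T = 2π/N = 983.33 s = 16.389 min ≈ 16.4 min.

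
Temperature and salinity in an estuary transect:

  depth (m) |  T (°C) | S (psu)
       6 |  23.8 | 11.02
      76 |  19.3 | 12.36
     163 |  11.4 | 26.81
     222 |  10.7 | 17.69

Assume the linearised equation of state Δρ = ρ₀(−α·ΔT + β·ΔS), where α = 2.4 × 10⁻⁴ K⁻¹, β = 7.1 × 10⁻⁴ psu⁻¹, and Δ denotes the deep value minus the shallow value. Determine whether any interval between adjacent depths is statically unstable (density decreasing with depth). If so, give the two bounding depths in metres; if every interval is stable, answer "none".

163–222 m

Evaluate Δρ/ρ₀ = −αΔT + βΔS across each adjacent pair:
  6–76 m: −αΔT+βΔS = −(2.4 × 10⁻⁴)(-4.5)+(7.1 × 10⁻⁴)(+1.34) = 2.0 × 10⁻³ → stable
  76–163 m: −αΔT+βΔS = −(2.4 × 10⁻⁴)(-7.9)+(7.1 × 10⁻⁴)(+14.45) = 0.012 → stable
  163–222 m: −αΔT+βΔS = −(2.4 × 10⁻⁴)(-0.7)+(7.1 × 10⁻⁴)(-9.12) = -6.3 × 10⁻³ → UNSTABLE
The 163–222 m interval has Δρ < 0: lighter water underlies denser water.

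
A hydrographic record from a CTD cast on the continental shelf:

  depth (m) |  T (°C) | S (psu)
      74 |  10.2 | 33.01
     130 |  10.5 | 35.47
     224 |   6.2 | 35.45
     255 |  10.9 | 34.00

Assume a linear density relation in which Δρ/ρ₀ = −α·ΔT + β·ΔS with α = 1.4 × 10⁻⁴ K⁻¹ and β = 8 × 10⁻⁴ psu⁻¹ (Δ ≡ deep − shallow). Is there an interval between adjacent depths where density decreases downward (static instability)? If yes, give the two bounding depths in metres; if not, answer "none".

Evaluate Δρ/ρ₀ = −αΔT + βΔS across each adjacent pair:
  74–130 m: −αΔT+βΔS = −(1.4 × 10⁻⁴)(+0.3)+(8 × 10⁻⁴)(+2.46) = 1.9 × 10⁻³ → stable
  130–224 m: −αΔT+βΔS = −(1.4 × 10⁻⁴)(-4.3)+(8 × 10⁻⁴)(-0.02) = 5.9 × 10⁻⁴ → stable
  224–255 m: −αΔT+βΔS = −(1.4 × 10⁻⁴)(+4.7)+(8 × 10⁻⁴)(-1.45) = -1.8 × 10⁻³ → UNSTABLE
The 224–255 m interval has Δρ < 0: lighter water underlies denser water.

224–255 m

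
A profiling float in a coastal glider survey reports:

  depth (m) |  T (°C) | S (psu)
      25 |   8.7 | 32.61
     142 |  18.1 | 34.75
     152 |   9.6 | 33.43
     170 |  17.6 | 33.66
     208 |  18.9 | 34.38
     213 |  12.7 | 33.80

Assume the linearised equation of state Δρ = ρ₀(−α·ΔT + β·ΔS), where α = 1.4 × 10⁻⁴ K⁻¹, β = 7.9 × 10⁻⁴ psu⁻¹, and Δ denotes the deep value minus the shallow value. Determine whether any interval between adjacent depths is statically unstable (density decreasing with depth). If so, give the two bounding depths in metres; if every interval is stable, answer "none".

152–170 m

Evaluate Δρ/ρ₀ = −αΔT + βΔS across each adjacent pair:
  25–142 m: −αΔT+βΔS = −(1.4 × 10⁻⁴)(+9.4)+(7.9 × 10⁻⁴)(+2.14) = 3.7 × 10⁻⁴ → stable
  142–152 m: −αΔT+βΔS = −(1.4 × 10⁻⁴)(-8.5)+(7.9 × 10⁻⁴)(-1.32) = 1.5 × 10⁻⁴ → stable
  152–170 m: −αΔT+βΔS = −(1.4 × 10⁻⁴)(+8.0)+(7.9 × 10⁻⁴)(+0.23) = -9.4 × 10⁻⁴ → UNSTABLE
  170–208 m: −αΔT+βΔS = −(1.4 × 10⁻⁴)(+1.3)+(7.9 × 10⁻⁴)(+0.72) = 3.9 × 10⁻⁴ → stable
  208–213 m: −αΔT+βΔS = −(1.4 × 10⁻⁴)(-6.2)+(7.9 × 10⁻⁴)(-0.58) = 4.1 × 10⁻⁴ → stable
The 152–170 m interval has Δρ < 0: lighter water underlies denser water.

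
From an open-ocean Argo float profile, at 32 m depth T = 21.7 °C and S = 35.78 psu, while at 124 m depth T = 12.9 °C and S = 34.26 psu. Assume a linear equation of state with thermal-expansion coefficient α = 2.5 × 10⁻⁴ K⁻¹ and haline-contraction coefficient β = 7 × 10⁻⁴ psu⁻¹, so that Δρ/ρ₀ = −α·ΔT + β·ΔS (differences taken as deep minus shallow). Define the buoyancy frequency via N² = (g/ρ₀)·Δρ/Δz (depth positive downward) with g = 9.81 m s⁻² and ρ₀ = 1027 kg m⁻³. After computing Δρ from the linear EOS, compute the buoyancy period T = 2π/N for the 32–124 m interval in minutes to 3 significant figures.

ΔT = -8.8 K, ΔS = -1.52 psu (deep − shallow).
Δρ/ρ₀ = −αΔT + βΔS = 2.20 × 10⁻³ − 1.064 × 10⁻³ = 1.136 × 10⁻³, so Δρ ≈ 1.167 kg m⁻³.
N² = (g/ρ₀)·Δρ/Δz = g·(Δρ/ρ₀)/Δz = 9.81 × 1.136 × 10⁻³ / 92 = 1.2113 × 10⁻⁴ s⁻².
N = √(1.2113 × 10⁻⁴) = 0.011006 rad s⁻¹ → T = 2π/N = 570.89 s = 9.5148 min ≈ 9.51 min.

9.51 min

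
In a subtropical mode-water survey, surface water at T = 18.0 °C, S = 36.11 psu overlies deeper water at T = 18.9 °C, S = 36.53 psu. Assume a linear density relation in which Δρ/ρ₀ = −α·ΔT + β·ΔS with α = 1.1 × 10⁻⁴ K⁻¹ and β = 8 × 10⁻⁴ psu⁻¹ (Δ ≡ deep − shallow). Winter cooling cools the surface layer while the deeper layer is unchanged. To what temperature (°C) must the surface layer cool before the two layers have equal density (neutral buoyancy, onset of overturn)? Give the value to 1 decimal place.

15.8 °C

Neutral buoyancy requires Δρ = 0, i.e. −α(T_deep − T_surf′) + β(S_deep − S_surf) = 0.
T_surf′ = T_deep − (β/α)·ΔS = 18.9 − (8 × 10⁻⁴/1.1 × 10⁻⁴)·(+0.42) = 15.845 °C.
Cooling required: 18.0 − (15.845) = 2.155 °C.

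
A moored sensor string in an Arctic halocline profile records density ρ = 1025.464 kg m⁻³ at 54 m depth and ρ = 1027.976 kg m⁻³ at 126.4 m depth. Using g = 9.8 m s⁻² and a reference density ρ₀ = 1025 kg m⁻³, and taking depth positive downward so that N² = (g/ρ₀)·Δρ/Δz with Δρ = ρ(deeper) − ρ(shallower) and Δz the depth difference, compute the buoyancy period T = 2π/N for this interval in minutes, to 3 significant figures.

Δρ = 1027.976 − 1025.464 = 2.512 kg m⁻³ over Δz = 126.4 − 54 = 72.4 m.
N² = (9.8/1025) × (2.512/72.4) = 3.3173 × 10⁻⁴ s⁻².
N = √(3.3173 × 10⁻⁴) = 0.018213 rad s⁻¹, so T = 2π/N = 344.98 s = 5.7497 min ≈ 5.75 min.

5.75 min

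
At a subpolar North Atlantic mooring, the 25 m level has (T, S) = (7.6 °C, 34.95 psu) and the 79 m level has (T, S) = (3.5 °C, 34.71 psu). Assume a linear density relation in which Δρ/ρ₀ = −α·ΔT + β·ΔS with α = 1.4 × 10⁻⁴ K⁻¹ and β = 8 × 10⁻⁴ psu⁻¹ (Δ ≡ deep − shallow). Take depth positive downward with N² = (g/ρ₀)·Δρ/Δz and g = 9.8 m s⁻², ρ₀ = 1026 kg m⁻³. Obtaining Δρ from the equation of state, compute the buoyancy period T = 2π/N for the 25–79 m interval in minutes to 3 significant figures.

ΔT = -4.1 K, ΔS = -0.24 psu (deep − shallow).
Δρ/ρ₀ = −αΔT + βΔS = 5.74 × 10⁻⁴ − 1.92 × 10⁻⁴ = 3.82 × 10⁻⁴, so Δρ ≈ 0.3919 kg m⁻³.
N² = (g/ρ₀)·Δρ/Δz = g·(Δρ/ρ₀)/Δz = 9.8 × 3.82 × 10⁻⁴ / 54 = 6.9326 × 10⁻⁵ s⁻².
N = √(6.9326 × 10⁻⁵) = 8.3262 × 10⁻³ rad s⁻¹ → T = 2π/N = 754.63 s = 12.577 min ≈ 12.6 min.

12.6 min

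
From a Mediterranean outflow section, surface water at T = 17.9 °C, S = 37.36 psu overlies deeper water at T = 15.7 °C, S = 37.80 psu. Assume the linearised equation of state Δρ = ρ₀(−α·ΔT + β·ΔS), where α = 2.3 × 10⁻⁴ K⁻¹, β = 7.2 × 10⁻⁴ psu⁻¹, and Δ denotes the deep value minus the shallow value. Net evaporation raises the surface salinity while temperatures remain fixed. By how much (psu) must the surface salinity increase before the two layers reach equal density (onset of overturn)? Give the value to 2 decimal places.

Neutral buoyancy requires −α(T_deep − T_surf) + β(S_deep − S_surf′) = 0.
S_surf′ = S_deep − (α/β)·ΔT = 37.80 − (2.3 × 10⁻⁴/7.2 × 10⁻⁴)·(-2.2) = 38.5028 psu.
Increase required: 38.5028 − 37.36 = 1.1428 psu.

1.14 psu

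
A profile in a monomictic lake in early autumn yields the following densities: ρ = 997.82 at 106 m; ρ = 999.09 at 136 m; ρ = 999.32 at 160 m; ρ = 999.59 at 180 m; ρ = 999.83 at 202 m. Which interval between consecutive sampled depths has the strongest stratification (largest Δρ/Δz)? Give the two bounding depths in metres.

Compute the density gradient over each adjacent pair:
  106–136 m: Δρ/Δz = 1.27/30 = 0.042 kg m⁻⁴
  136–160 m: Δρ/Δz = 0.23/24 = 9.6 × 10⁻³ kg m⁻⁴
  160–180 m: Δρ/Δz = 0.27/20 = 0.014 kg m⁻⁴
  180–202 m: Δρ/Δz = 0.24/22 = 0.011 kg m⁻⁴
The largest gradient is in the 106–136 m interval — the pycnocline.

106–136 m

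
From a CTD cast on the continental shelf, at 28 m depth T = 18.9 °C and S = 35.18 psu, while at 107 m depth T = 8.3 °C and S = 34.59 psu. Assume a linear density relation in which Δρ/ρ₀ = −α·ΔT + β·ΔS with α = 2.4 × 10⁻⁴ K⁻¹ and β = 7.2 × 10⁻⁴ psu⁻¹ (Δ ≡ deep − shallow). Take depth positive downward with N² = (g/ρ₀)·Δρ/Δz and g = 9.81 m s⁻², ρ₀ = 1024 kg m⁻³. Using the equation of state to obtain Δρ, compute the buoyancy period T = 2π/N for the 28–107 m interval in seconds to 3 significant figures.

ΔT = -10.6 K, ΔS = -0.59 psu (deep − shallow).
Δρ/ρ₀ = −αΔT + βΔS = 2.544 × 10⁻³ − 4.248 × 10⁻⁴ = 2.1192 × 10⁻³, so Δρ ≈ 2.170 kg m⁻³.
N² = (g/ρ₀)·Δρ/Δz = g·(Δρ/ρ₀)/Δz = 9.81 × 2.1192 × 10⁻³ / 79 = 2.6316 × 10⁻⁴ s⁻².
N = √(2.6316 × 10⁻⁴) = 0.016222 rad s⁻¹ → T = 2π/N = 387.32 s ≈ 387 s.

387 s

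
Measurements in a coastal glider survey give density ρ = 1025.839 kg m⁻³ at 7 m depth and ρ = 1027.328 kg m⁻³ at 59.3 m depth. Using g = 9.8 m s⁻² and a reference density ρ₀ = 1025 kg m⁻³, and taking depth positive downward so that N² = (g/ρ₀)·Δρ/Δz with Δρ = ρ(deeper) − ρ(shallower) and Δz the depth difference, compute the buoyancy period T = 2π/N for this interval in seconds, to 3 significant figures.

381 s

Δρ = 1027.328 − 1025.839 = 1.489 kg m⁻³ over Δz = 59.3 − 7 = 52.3 m.
N² = (9.8/1025) × (1.489/52.3) = 2.7220 × 10⁻⁴ s⁻².
N = √(2.7220 × 10⁻⁴) = 0.016498 rad s⁻¹, so T = 2π/N = 380.85 s ≈ 381 s.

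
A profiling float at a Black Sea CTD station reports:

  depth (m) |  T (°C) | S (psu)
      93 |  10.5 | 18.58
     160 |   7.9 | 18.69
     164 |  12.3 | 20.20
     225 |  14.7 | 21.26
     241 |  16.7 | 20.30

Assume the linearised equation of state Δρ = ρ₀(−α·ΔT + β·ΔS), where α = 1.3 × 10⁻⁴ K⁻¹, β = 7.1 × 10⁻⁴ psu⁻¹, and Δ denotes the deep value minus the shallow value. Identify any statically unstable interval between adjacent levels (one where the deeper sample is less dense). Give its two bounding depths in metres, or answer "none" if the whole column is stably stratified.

225–241 m

Evaluate Δρ/ρ₀ = −αΔT + βΔS across each adjacent pair:
  93–160 m: −αΔT+βΔS = −(1.3 × 10⁻⁴)(-2.6)+(7.1 × 10⁻⁴)(+0.11) = 4.2 × 10⁻⁴ → stable
  160–164 m: −αΔT+βΔS = −(1.3 × 10⁻⁴)(+4.4)+(7.1 × 10⁻⁴)(+1.51) = 5.0 × 10⁻⁴ → stable
  164–225 m: −αΔT+βΔS = −(1.3 × 10⁻⁴)(+2.4)+(7.1 × 10⁻⁴)(+1.06) = 4.4 × 10⁻⁴ → stable
  225–241 m: −αΔT+βΔS = −(1.3 × 10⁻⁴)(+2.0)+(7.1 × 10⁻⁴)(-0.96) = -9.4 × 10⁻⁴ → UNSTABLE
The 225–241 m interval has Δρ < 0: lighter water underlies denser water.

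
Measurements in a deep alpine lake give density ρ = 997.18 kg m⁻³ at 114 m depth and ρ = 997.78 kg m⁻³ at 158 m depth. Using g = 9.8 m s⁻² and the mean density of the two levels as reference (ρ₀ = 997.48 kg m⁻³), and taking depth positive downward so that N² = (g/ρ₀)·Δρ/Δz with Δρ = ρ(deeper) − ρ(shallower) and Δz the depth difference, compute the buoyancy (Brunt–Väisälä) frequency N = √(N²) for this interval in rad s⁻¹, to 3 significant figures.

0.0116 rad s⁻¹

Δρ = 997.78 − 997.18 = 0.60 kg m⁻³ over Δz = 158 − 114 = 44 m.
N² = (9.8/997.48) × (0.60/44) = 1.3397 × 10⁻⁴ s⁻².
N = √(1.3397 × 10⁻⁴) = 0.011575 rad s⁻¹ ≈ 0.0116 rad s⁻¹.
Since Δρ > 0 the layer is stably stratified.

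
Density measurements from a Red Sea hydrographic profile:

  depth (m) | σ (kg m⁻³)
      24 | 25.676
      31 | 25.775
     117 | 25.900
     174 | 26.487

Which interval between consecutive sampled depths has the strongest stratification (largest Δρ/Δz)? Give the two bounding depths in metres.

24–31 m

Compute the density gradient over each adjacent pair:
  24–31 m: Δρ/Δz = 0.099/7 = 0.014 kg m⁻⁴
  31–117 m: Δρ/Δz = 0.125/86 = 1.5 × 10⁻³ kg m⁻⁴
  117–174 m: Δρ/Δz = 0.587/57 = 0.010 kg m⁻⁴
The largest gradient is in the 24–31 m interval — the pycnocline.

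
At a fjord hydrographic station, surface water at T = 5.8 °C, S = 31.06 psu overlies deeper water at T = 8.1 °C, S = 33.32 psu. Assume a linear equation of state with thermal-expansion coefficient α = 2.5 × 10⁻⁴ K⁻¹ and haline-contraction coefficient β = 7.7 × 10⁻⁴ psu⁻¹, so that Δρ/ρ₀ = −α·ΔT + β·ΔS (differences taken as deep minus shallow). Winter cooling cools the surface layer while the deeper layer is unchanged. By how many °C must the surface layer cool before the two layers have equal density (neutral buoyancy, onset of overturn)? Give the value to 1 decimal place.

Neutral buoyancy requires Δρ = 0, i.e. −α(T_deep − T_surf′) + β(S_deep − S_surf) = 0.
T_surf′ = T_deep − (β/α)·ΔS = 8.1 − (7.7 × 10⁻⁴/2.5 × 10⁻⁴)·(+2.26) = 1.139 °C.
Cooling required: 5.8 − (1.139) = 4.661 °C.

4.7 °C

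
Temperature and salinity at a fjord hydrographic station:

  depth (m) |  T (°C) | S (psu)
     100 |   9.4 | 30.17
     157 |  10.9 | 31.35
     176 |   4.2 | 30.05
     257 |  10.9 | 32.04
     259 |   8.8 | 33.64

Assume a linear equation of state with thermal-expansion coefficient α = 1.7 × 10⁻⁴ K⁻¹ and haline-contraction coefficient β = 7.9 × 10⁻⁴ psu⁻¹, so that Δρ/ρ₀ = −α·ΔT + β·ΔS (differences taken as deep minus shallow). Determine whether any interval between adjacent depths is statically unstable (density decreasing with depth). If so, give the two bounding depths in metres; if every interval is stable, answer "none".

none

Evaluate Δρ/ρ₀ = −αΔT + βΔS across each adjacent pair:
  100–157 m: −αΔT+βΔS = −(1.7 × 10⁻⁴)(+1.5)+(7.9 × 10⁻⁴)(+1.18) = 6.8 × 10⁻⁴ → stable
  157–176 m: −αΔT+βΔS = −(1.7 × 10⁻⁴)(-6.7)+(7.9 × 10⁻⁴)(-1.30) = 1.1 × 10⁻⁴ → stable
  176–257 m: −αΔT+βΔS = −(1.7 × 10⁻⁴)(+6.7)+(7.9 × 10⁻⁴)(+1.99) = 4.3 × 10⁻⁴ → stable
  257–259 m: −αΔT+βΔS = −(1.7 × 10⁻⁴)(-2.1)+(7.9 × 10⁻⁴)(+1.60) = 1.6 × 10⁻³ → stable
Every interval has Δρ > 0: the column is stably stratified throughout.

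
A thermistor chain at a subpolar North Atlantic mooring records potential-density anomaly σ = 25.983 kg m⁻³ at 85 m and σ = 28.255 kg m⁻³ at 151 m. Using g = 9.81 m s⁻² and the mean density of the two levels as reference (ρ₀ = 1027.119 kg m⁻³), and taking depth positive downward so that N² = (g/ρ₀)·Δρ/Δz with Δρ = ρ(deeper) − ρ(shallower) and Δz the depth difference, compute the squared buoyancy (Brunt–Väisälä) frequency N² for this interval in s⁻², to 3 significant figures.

Δρ = 1028.255 − 1025.983 = 2.272 kg m⁻³ over Δz = 151 − 85 = 66 m.
N² = (9.81/1027.119) × (2.272/66) = 3.2879 × 10⁻⁴ s⁻² ≈ 3.29 × 10⁻⁴ s⁻².

3.29 × 10⁻⁴ s⁻²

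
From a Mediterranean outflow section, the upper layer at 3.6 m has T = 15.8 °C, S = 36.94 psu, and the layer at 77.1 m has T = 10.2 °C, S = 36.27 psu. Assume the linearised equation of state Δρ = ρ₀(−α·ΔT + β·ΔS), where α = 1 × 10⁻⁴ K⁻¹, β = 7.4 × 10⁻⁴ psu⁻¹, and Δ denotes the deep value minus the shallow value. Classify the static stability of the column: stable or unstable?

ΔT = 10.2 − 15.8 = -5.6 K and ΔS = 36.27 − 36.94 = -0.67 psu (deep − shallow).
−αΔT = 5.60 × 10⁻⁴; βΔS = -4.958 × 10⁻⁴; sum Δρ/ρ₀ = 6.42 × 10⁻⁵.
Δρ/ρ₀ > 0, so Δρ > 0: deeper water is denser → statically stable.

stable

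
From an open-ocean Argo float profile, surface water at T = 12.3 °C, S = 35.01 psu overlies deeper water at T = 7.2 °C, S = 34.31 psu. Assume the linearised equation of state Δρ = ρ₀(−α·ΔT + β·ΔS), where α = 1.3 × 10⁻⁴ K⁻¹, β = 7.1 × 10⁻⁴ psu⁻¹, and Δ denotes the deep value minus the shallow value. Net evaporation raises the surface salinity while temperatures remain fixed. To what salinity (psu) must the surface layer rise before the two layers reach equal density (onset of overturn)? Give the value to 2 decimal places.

Neutral buoyancy requires −α(T_deep − T_surf) + β(S_deep − S_surf′) = 0.
S_surf′ = S_deep − (α/β)·ΔT = 34.31 − (1.3 × 10⁻⁴/7.1 × 10⁻⁴)·(-5.1) = 35.2438 psu.
Increase required: 35.2438 − 35.01 = 0.2338 psu.

35.24 psu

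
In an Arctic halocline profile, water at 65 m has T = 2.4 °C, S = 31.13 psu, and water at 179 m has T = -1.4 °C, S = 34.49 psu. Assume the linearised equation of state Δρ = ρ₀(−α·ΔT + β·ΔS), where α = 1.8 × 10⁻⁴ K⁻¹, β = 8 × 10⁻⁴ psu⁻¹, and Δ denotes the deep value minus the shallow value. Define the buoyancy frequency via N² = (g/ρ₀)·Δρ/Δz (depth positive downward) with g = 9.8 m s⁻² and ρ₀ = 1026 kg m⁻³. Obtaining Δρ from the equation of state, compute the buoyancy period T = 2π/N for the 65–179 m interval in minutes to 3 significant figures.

ΔT = -3.8 K, ΔS = +3.36 psu (deep − shallow).
Δρ/ρ₀ = −αΔT + βΔS = 6.84 × 10⁻⁴ + 2.688 × 10⁻³ = 3.372 × 10⁻³, so Δρ ≈ 3.460 kg m⁻³.
N² = (g/ρ₀)·Δρ/Δz = g·(Δρ/ρ₀)/Δz = 9.8 × 3.372 × 10⁻³ / 114 = 2.8987 × 10⁻⁴ s⁻².
N = √(2.8987 × 10⁻⁴) = 0.017026 rad s⁻¹ → T = 2π/N = 369.03 s = 6.1505 min ≈ 6.15 min.

6.15 min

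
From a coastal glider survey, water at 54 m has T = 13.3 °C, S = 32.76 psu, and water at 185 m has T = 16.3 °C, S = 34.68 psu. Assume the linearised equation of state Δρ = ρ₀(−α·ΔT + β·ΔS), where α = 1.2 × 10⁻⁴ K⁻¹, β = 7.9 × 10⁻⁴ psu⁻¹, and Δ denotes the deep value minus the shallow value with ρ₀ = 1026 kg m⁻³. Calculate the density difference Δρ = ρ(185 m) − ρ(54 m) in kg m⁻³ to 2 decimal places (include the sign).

ΔT = +3.0 K, ΔS = +1.92 psu (deep − shallow).
Δρ/ρ₀ = −(1.2 × 10⁻⁴)(+3.0) + (7.9 × 10⁻⁴)(+1.92) = 1.1568 × 10⁻³.
Δρ = 1026 × (1.1568 × 10⁻³) = +1.19 kg m⁻³.
Positive Δρ: denser below, stable.

+1.19 kg m⁻³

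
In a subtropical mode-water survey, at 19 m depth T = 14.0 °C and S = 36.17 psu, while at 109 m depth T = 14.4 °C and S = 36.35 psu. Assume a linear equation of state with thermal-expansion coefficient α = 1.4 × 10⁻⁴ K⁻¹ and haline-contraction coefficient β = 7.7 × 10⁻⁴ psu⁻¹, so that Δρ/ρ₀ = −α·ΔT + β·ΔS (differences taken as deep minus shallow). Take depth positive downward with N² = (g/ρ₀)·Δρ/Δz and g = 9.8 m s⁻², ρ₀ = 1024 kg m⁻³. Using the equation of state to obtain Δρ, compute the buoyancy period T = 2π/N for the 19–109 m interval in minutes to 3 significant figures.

ΔT = +0.4 K, ΔS = +0.18 psu (deep − shallow).
Δρ/ρ₀ = −αΔT + βΔS = -5.60 × 10⁻⁵ + 1.386 × 10⁻⁴ = 8.26 × 10⁻⁵, so Δρ ≈ 0.08458 kg m⁻³.
N² = (g/ρ₀)·Δρ/Δz = g·(Δρ/ρ₀)/Δz = 9.8 × 8.26 × 10⁻⁵ / 90 = 8.9942 × 10⁻⁶ s⁻².
N = √(8.9942 × 10⁻⁶) = 2.9990 × 10⁻³ rad s⁻¹ → T = 2π/N = 2.0951 × 10³ s = 34.918 min ≈ 34.9 min.

34.9 min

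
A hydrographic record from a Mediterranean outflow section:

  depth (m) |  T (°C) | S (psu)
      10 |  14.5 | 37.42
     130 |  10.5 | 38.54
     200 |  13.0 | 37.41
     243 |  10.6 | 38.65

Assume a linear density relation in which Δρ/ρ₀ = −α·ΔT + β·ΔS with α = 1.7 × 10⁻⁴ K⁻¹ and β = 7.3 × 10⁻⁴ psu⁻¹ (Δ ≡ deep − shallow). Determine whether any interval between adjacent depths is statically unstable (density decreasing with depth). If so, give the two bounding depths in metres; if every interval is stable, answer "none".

130–200 m

Evaluate Δρ/ρ₀ = −αΔT + βΔS across each adjacent pair:
  10–130 m: −αΔT+βΔS = −(1.7 × 10⁻⁴)(-4.0)+(7.3 × 10⁻⁴)(+1.12) = 1.5 × 10⁻³ → stable
  130–200 m: −αΔT+βΔS = −(1.7 × 10⁻⁴)(+2.5)+(7.3 × 10⁻⁴)(-1.13) = -1.2 × 10⁻³ → UNSTABLE
  200–243 m: −αΔT+βΔS = −(1.7 × 10⁻⁴)(-2.4)+(7.3 × 10⁻⁴)(+1.24) = 1.3 × 10⁻³ → stable
The 130–200 m interval has Δρ < 0: lighter water underlies denser water.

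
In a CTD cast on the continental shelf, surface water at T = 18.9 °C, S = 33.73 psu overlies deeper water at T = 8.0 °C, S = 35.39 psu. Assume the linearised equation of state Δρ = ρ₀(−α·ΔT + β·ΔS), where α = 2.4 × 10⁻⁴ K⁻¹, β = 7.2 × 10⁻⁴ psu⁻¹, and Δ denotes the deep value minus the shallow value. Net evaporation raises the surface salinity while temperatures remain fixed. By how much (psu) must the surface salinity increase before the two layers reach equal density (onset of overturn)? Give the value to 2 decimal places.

5.29 psu

Neutral buoyancy requires −α(T_deep − T_surf) + β(S_deep − S_surf′) = 0.
S_surf′ = S_deep − (α/β)·ΔT = 35.39 − (2.4 × 10⁻⁴/7.2 × 10⁻⁴)·(-10.9) = 39.0233 psu.
Increase required: 39.0233 − 33.73 = 5.2933 psu.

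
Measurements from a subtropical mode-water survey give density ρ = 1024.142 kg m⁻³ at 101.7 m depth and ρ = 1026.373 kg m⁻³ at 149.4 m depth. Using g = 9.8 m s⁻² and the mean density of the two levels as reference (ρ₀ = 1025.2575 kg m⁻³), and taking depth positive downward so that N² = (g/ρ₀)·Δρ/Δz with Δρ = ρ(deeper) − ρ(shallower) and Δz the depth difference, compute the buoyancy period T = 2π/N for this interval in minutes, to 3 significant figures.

Δρ = 1026.373 − 1024.142 = 2.231 kg m⁻³ over Δz = 149.4 − 101.7 = 47.7 m.
N² = (9.8/1025.2575) × (2.231/47.7) = 4.4707 × 10⁻⁴ s⁻².
N = √(4.4707 × 10⁻⁴) = 0.021144 rad s⁻¹, so T = 2π/N = 297.16 s = 4.9527 min ≈ 4.95 min.

4.95 min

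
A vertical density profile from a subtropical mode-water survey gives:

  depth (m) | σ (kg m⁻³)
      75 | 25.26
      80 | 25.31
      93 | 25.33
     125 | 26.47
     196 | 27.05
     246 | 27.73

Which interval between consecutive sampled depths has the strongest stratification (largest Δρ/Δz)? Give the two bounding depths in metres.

93–125 m

Compute the density gradient over each adjacent pair:
  75–80 m: Δρ/Δz = 0.05/5 = 0.010 kg m⁻⁴
  80–93 m: Δρ/Δz = 0.02/13 = 1.5 × 10⁻³ kg m⁻⁴
  93–125 m: Δρ/Δz = 1.14/32 = 0.036 kg m⁻⁴
  125–196 m: Δρ/Δz = 0.58/71 = 8.2 × 10⁻³ kg m⁻⁴
  196–246 m: Δρ/Δz = 0.68/50 = 0.014 kg m⁻⁴
The largest gradient is in the 93–125 m interval — the pycnocline.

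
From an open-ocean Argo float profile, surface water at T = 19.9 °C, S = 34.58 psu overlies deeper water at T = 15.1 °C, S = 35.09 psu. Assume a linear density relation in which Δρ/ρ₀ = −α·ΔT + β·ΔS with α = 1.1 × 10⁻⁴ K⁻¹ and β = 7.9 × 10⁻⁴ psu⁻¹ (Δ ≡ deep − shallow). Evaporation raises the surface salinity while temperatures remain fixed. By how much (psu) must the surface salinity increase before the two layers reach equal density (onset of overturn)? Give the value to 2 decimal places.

1.18 psu

Neutral buoyancy requires −α(T_deep − T_surf) + β(S_deep − S_surf′) = 0.
S_surf′ = S_deep − (α/β)·ΔT = 35.09 − (1.1 × 10⁻⁴/7.9 × 10⁻⁴)·(-4.8) = 35.7584 psu.
Increase required: 35.7584 − 34.58 = 1.1784 psu.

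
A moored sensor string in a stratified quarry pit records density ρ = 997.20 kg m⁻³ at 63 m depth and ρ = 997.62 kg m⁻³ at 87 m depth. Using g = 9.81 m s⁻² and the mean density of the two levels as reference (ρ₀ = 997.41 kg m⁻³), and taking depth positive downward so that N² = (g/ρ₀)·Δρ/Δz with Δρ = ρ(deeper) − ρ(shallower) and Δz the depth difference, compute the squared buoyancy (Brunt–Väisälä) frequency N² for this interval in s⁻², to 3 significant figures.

Δρ = 997.62 − 997.20 = 0.42 kg m⁻³ over Δz = 87 − 63 = 24 m.
N² = (9.81/997.41) × (0.42/24) = 1.7212 × 10⁻⁴ s⁻² ≈ 1.72 × 10⁻⁴ s⁻².

1.72 × 10⁻⁴ s⁻²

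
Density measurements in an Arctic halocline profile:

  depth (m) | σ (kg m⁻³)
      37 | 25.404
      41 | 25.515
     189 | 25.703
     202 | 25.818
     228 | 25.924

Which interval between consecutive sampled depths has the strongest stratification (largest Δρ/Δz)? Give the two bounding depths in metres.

Compute the density gradient over each adjacent pair:
  37–41 m: Δρ/Δz = 0.111/4 = 0.028 kg m⁻⁴
  41–189 m: Δρ/Δz = 0.188/148 = 1.3 × 10⁻³ kg m⁻⁴
  189–202 m: Δρ/Δz = 0.115/13 = 8.8 × 10⁻³ kg m⁻⁴
  202–228 m: Δρ/Δz = 0.106/26 = 4.1 × 10⁻³ kg m⁻⁴
The largest gradient is in the 37–41 m interval — the pycnocline.

37–41 m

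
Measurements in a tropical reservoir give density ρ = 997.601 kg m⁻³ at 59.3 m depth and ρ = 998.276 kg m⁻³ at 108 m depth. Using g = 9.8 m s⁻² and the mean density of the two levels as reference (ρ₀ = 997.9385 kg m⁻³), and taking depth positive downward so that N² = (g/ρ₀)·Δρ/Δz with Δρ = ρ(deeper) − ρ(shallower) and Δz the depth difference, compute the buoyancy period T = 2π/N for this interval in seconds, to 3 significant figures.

Δρ = 998.276 − 997.601 = 0.675 kg m⁻³ over Δz = 108 − 59.3 = 48.7 m.
N² = (9.8/997.9385) × (0.675/48.7) = 1.3611 × 10⁻⁴ s⁻².
N = √(1.3611 × 10⁻⁴) = 0.011667 rad s⁻¹, so T = 2π/N = 538.54 s ≈ 539 s.

539 s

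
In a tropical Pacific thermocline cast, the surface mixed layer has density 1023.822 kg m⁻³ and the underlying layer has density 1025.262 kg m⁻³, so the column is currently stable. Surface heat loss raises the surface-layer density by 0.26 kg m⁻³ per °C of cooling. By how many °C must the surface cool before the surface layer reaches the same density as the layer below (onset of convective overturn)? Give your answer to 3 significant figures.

5.54 °C

Density deficit of the surface layer: 1025.262 − 1023.822 = 1.44 kg m⁻³.
Required change = 1.44 / 0.26 = 5.54 °C.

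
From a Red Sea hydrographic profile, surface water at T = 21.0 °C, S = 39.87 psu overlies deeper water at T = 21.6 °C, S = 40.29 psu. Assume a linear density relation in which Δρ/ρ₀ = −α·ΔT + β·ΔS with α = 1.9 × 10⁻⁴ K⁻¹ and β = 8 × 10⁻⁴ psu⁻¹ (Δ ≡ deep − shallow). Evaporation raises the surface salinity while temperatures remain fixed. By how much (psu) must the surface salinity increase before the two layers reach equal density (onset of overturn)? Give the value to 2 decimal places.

Neutral buoyancy requires −α(T_deep − T_surf) + β(S_deep − S_surf′) = 0.
S_surf′ = S_deep − (α/β)·ΔT = 40.29 − (1.9 × 10⁻⁴/8 × 10⁻⁴)·(+0.6) = 40.1475 psu.
Increase required: 40.1475 − 39.87 = 0.2775 psu.

0.28 psu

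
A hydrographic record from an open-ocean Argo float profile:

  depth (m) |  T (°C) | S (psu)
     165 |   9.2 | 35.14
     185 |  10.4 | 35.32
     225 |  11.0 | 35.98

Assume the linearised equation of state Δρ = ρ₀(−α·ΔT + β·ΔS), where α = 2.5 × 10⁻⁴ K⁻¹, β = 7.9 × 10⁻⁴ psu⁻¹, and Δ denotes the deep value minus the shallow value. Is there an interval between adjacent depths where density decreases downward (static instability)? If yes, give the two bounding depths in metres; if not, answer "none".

Evaluate Δρ/ρ₀ = −αΔT + βΔS across each adjacent pair:
  165–185 m: −αΔT+βΔS = −(2.5 × 10⁻⁴)(+1.2)+(7.9 × 10⁻⁴)(+0.18) = -1.6 × 10⁻⁴ → UNSTABLE
  185–225 m: −αΔT+βΔS = −(2.5 × 10⁻⁴)(+0.6)+(7.9 × 10⁻⁴)(+0.66) = 3.7 × 10⁻⁴ → stable
The 165–185 m interval has Δρ < 0: lighter water underlies denser water.

165–185 m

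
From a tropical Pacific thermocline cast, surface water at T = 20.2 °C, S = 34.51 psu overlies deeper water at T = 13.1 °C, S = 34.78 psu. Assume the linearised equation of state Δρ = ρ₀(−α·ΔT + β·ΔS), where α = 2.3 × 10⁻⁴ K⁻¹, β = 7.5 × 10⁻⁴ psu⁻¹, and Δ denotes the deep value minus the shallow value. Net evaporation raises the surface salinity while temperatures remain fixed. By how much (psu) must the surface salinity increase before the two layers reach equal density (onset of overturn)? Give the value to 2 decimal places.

Neutral buoyancy requires −α(T_deep − T_surf) + β(S_deep − S_surf′) = 0.
S_surf′ = S_deep − (α/β)·ΔT = 34.78 − (2.3 × 10⁻⁴/7.5 × 10⁻⁴)·(-7.1) = 36.9573 psu.
Increase required: 36.9573 − 34.51 = 2.4473 psu.

2.45 psu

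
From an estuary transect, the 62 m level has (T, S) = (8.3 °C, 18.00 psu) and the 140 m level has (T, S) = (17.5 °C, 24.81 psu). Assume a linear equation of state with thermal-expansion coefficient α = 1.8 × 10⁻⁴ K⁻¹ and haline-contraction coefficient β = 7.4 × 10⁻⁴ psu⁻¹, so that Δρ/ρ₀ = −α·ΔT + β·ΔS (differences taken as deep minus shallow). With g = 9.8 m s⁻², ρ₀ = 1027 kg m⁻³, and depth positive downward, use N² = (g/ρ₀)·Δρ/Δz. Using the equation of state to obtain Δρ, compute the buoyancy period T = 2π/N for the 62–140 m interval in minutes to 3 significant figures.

ΔT = +9.2 K, ΔS = +6.81 psu (deep − shallow).
Δρ/ρ₀ = −αΔT + βΔS = -1.656 × 10⁻³ + 5.0394 × 10⁻³ = 3.3834 × 10⁻³, so Δρ ≈ 3.475 kg m⁻³.
N² = (g/ρ₀)·Δρ/Δz = g·(Δρ/ρ₀)/Δz = 9.8 × 3.3834 × 10⁻³ / 78 = 4.2509 × 10⁻⁴ s⁻².
N = √(4.2509 × 10⁻⁴) = 0.020618 rad s⁻¹ → T = 2π/N = 304.74 s = 5.0790 min ≈ 5.08 min.

5.08 min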